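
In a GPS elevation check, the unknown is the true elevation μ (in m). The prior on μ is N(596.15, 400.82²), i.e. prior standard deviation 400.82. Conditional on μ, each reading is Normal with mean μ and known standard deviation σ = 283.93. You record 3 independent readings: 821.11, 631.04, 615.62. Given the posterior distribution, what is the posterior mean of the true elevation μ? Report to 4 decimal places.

675.9149

For Normal data with known variance σ², a Normal(μ₀, σ₀²) prior on μ is conjugate. Posterior precision = 1/σ₀² + n/σ²; posterior mean is the precision-weighted average of μ₀ and x̄.
Σxᵢ = 821.11 + 631.04 + 615.62 = 2067.77, so n·x̄ = 2067.77.
σ₀² = 400.82² = 160656.6724, σ² = 283.93² = 80616.2449; σ² + n·σ₀² = 80616.2449 + 3·160656.6724 = 562586.2621.
Posterior mean = (μ₀/σ₀² + n·x̄/σ²)/(1/σ₀² + n/σ²) = (σ²·μ₀ + σ₀²·n·x̄)/(σ² + n·σ₀²) = (80616.2449·596.15 + 160656.6724·2067.77)/562586.2621 = 380260421.885683/562586.2621 = 675.9149.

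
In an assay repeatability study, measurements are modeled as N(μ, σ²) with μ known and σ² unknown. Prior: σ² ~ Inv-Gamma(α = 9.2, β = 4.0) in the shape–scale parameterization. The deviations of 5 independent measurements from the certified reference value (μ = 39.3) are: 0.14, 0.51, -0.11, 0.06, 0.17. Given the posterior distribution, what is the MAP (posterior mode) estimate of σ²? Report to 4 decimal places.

0.3277

With known mean μ and an Inverse-Gamma(α, β) prior on σ², the Normal likelihood is conjugate: posterior is Inv-Gamma(α + n/2, β + Σ(xᵢ−μ)²/2).
Σ(xᵢ−μ)² = (0.14)² + (0.51)² + (-0.11)² + (0.06)² + (0.17)² = 0.3243.
Posterior: Inv-Gamma(9.2 + 5/2, 4.0 + 0.3243/2) = Inv-Gamma(11.70, 4.16215).
Mode = β/(α+1) = 4.16215/12.70 = 0.3277.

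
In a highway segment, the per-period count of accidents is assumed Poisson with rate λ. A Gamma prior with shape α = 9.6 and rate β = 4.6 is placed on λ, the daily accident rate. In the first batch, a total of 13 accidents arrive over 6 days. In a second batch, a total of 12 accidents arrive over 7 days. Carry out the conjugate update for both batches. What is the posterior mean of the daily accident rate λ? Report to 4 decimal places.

With a Gamma(shape α, rate β) prior, the Poisson likelihood is conjugate: the posterior is Gamma(α + ΣXᵢ, β + n).
After batch 1: Gamma(α+S, β+n) = Gamma(9.6+13, 4.6+6) = Gamma(22.6, 10.6).
After batch 2: Gamma(α+S, β+n) = Gamma(22.6+12, 10.6+7) = Gamma(34.6, 17.6).
Posterior mean = α/β = 34.6/17.6 = 1.9659.

1.9659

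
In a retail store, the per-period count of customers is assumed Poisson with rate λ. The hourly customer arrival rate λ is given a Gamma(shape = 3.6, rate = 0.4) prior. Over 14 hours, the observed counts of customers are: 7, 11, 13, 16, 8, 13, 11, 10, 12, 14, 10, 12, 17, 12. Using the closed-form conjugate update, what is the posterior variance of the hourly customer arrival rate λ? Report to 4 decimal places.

With a Gamma(shape α, rate β) prior, the Poisson likelihood is conjugate: the posterior is Gamma(α + ΣXᵢ, β + n).
Sum of counts S = 166 over n = 14 hours.
Posterior: Gamma(α+S, β+n) = Gamma(3.6+166, 0.4+14) = Gamma(169.6, 14.4).
Var = α/β² = 169.6/14.4² = 0.8179.

0.8179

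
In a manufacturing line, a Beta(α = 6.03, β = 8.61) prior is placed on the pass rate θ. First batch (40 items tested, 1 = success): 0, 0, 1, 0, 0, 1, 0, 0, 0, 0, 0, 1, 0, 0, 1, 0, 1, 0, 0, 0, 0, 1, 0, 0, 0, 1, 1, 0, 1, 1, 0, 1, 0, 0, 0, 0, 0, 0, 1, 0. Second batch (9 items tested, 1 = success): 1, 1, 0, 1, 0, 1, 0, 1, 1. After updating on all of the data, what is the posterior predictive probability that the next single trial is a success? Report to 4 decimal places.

0.3776

The Beta prior is conjugate to a Binomial/Bernoulli likelihood; the update adds successes to α and failures to β.
After batch 1: Beta(6.03+12, 8.61+28) = Beta(18.03, 36.61).
After batch 2: Beta(18.03+6, 36.61+3) = Beta(24.03, 39.61).
For a single future Bernoulli trial, P(success | data) = α/(α+β) = 0.3776.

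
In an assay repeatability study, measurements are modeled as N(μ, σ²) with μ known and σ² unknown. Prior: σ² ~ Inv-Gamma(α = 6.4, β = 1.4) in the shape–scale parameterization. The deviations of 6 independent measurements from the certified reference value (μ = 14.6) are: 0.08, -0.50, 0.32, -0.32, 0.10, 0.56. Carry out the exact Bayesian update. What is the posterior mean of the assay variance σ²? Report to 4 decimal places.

With known mean μ and an Inverse-Gamma(α, β) prior on σ², the Normal likelihood is conjugate: posterior is Inv-Gamma(α + n/2, β + Σ(xᵢ−μ)²/2).
Σ(xᵢ−μ)² = (0.08)² + (-0.50)² + (0.32)² + (-0.32)² + (0.10)² + (0.56)² = 0.7848.
Posterior: Inv-Gamma(6.4 + 6/2, 1.4 + 0.7848/2) = Inv-Gamma(9.40, 1.79240).
E[σ²|data] = β/(α−1) = 1.79240/8.40 = 0.2134.

0.2134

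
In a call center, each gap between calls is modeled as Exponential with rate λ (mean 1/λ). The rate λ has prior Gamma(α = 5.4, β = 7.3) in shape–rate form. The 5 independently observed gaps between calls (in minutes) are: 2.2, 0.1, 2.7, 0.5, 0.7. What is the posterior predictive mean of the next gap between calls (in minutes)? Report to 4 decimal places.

With a Gamma(shape α, rate β) prior on the exponential rate λ, the posterior after n observations with total T = Σxᵢ is Gamma(α+n, β+T).
Sum of observations T = 6.2 minutes; n = 5.
Posterior: Gamma(5.4+5, 7.3+6.2) = Gamma(10.4, 13.5).
The predictive distribution for the next observation is Lomax; its mean is β/(α−1) = 13.5/9.4 = 1.4362.

1.4362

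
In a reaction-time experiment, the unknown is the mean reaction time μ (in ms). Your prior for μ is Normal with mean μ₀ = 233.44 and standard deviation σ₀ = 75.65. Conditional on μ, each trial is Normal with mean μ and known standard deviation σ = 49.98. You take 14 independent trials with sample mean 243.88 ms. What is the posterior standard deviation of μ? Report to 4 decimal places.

For Normal data with known variance σ², a Normal(μ₀, σ₀²) prior on μ is conjugate. Posterior precision = 1/σ₀² + n/σ²; posterior mean is the precision-weighted average of μ₀ and x̄.
σ₀² = 75.65² = 5722.9225, σ² = 49.98² = 2498.0004; σ² + n·σ₀² = 2498.0004 + 14·5722.9225 = 82618.9154.
Posterior precision = 1/σ₀² + n/σ² = 1/5722.9225 + 14/2498.0004 = (σ² + n·σ₀²)/(σ₀²σ²) = 82618.9154/(5722.9225·2498.0004); posterior variance σₙ² = σ₀²σ²/(σ² + n·σ₀²) = 5722.9225·2498.0004/82618.9154 = 173.033774.
Posterior SD = √σₙ² = √(5722.9225·2498.0004/82618.9154) = 13.1542.

13.1542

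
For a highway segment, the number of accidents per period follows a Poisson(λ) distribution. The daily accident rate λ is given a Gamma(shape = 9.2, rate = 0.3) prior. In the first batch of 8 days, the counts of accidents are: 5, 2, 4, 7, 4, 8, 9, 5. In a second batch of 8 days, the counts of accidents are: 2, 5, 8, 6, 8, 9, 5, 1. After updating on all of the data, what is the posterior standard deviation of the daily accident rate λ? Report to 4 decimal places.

With a Gamma(shape α, rate β) prior, the Poisson likelihood is conjugate: the posterior is Gamma(α + ΣXᵢ, β + n).
Batch 1: sum of counts S = 44 over n = 8 days.
After batch 1: Gamma(α+S, β+n) = Gamma(9.2+44, 0.3+8) = Gamma(53.2, 8.3).
Batch 2: sum of counts S = 44 over n = 8 days.
After batch 2: Gamma(α+S, β+n) = Gamma(53.2+44, 8.3+8) = Gamma(97.2, 16.3).
SD = √α/β = √97.2/16.3 = 0.6048.

0.6048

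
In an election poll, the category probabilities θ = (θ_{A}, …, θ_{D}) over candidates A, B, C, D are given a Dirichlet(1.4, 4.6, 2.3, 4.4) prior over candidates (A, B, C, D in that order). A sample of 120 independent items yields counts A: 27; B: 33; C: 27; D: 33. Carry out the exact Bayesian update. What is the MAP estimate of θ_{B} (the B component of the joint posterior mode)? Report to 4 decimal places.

0.2844

The Dirichlet prior is conjugate to the Multinomial likelihood: each posterior αⱼ = prior αⱼ + observed count nⱼ.
Posterior concentration: (28.4, 37.6, 29.3, 37.4), total = 132.7.
Joint mode component: (α_{B}−1)/(Σα−K) = 36.6/128.7 = 0.2844.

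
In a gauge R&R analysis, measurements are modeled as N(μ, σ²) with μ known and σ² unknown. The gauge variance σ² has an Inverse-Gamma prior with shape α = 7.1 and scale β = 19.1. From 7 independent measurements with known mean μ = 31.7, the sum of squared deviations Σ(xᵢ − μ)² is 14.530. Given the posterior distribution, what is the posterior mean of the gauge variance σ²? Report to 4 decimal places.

2.7464

With known mean μ and an Inverse-Gamma(α, β) prior on σ², the Normal likelihood is conjugate: posterior is Inv-Gamma(α + n/2, β + Σ(xᵢ−μ)²/2).
Posterior: Inv-Gamma(7.1 + 7/2, 19.1 + 14.530/2) = Inv-Gamma(10.60, 26.3650).
E[σ²|data] = β/(α−1) = 26.3650/9.60 = 2.7464.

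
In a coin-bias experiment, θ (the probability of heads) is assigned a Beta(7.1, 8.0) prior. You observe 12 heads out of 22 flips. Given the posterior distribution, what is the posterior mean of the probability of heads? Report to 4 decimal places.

The Beta prior is conjugate to a Binomial/Bernoulli likelihood; the update adds successes to α and failures to β.
Posterior: Beta(α+k, β+n−k) = Beta(7.1+12, 8.0+10) = Beta(19.1, 18.0).
Posterior mean = α/(α+β) = 19.1/37.1 = 0.5148.

0.5148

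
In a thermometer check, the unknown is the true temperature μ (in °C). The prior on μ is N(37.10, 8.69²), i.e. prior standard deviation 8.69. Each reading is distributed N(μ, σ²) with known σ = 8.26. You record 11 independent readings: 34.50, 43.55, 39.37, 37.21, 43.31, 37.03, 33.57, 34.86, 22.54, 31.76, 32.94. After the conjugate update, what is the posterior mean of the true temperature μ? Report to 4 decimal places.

35.6332

For Normal data with known variance σ², a Normal(μ₀, σ₀²) prior on μ is conjugate. Posterior precision = 1/σ₀² + n/σ²; posterior mean is the precision-weighted average of μ₀ and x̄.
Σxᵢ = 34.50 + 43.55 + 39.37 + 37.21 + 43.31 + 37.03 + 33.57 + 34.86 + 22.54 + 31.76 + 32.94 = 390.64, so n·x̄ = 390.64.
σ₀² = 8.69² = 75.5161, σ² = 8.26² = 68.2276; σ² + n·σ₀² = 68.2276 + 11·75.5161 = 898.9047.
Posterior mean = (μ₀/σ₀² + n·x̄/σ²)/(1/σ₀² + n/σ²) = (σ²·μ₀ + σ₀²·n·x̄)/(σ² + n·σ₀²) = (68.2276·37.10 + 75.5161·390.64)/898.9047 = 32030.853264/898.9047 = 35.6332.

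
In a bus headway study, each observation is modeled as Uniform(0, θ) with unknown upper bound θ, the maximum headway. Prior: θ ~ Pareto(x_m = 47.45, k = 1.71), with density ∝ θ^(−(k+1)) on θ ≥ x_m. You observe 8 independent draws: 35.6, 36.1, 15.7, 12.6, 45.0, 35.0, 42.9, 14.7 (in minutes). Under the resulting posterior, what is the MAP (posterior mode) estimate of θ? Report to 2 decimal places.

47.45

A Pareto(scale x_m, shape k) prior on the upper bound θ of Uniform(0, θ) is conjugate: posterior is Pareto(max(x_m, max xᵢ), k + n).
Sample maximum = 45.0; prior scale x_m = 47.45 → posterior scale = max = 47.45.
Posterior shape = 1.71 + 8 = 9.71.
The Pareto density is decreasing on [x_m, ∞), so the mode is x_m = 47.45.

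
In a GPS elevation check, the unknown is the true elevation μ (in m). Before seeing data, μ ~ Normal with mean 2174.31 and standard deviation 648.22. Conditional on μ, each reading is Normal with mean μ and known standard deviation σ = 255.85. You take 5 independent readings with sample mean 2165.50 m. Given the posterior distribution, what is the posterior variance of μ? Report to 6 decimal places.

12696.266602

For Normal data with known variance σ², a Normal(μ₀, σ₀²) prior on μ is conjugate. Posterior precision = 1/σ₀² + n/σ²; posterior mean is the precision-weighted average of μ₀ and x̄.
σ₀² = 648.22² = 420189.1684, σ² = 255.85² = 65459.2225; σ² + n·σ₀² = 65459.2225 + 5·420189.1684 = 2166405.0645.
Posterior precision = 1/σ₀² + n/σ² = 1/420189.1684 + 5/65459.2225 = (σ² + n·σ₀²)/(σ₀²σ²) = 2166405.0645/(420189.1684·65459.2225); posterior variance σₙ² = σ₀²σ²/(σ² + n·σ₀²) = 420189.1684·65459.2225/2166405.0645 = 12696.266602.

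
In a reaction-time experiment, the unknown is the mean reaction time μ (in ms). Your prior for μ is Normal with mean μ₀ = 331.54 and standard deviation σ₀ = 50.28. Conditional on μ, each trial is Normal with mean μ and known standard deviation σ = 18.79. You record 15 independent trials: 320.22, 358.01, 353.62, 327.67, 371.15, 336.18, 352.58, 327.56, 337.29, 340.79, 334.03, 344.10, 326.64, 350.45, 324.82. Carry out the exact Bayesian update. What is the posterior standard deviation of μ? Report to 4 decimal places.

4.8291

For Normal data with known variance σ², a Normal(μ₀, σ₀²) prior on μ is conjugate. Posterior precision = 1/σ₀² + n/σ²; posterior mean is the precision-weighted average of μ₀ and x̄.
σ₀² = 50.28² = 2528.0784, σ² = 18.79² = 353.0641; σ² + n·σ₀² = 353.0641 + 15·2528.0784 = 38274.2401.
Posterior precision = 1/σ₀² + n/σ² = 1/2528.0784 + 15/353.0641 = (σ² + n·σ₀²)/(σ₀²σ²) = 38274.2401/(2528.0784·353.0641); posterior variance σₙ² = σ₀²σ²/(σ² + n·σ₀²) = 2528.0784·353.0641/38274.2401 = 23.320482.
Posterior SD = √σₙ² = √(2528.0784·353.0641/38274.2401) = 4.8291.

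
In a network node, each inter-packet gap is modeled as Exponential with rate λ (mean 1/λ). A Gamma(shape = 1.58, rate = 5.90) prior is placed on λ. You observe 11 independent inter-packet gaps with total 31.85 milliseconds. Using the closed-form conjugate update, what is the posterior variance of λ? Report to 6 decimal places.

With a Gamma(shape α, rate β) prior on the exponential rate λ, the posterior after n observations with total T = Σxᵢ is Gamma(α+n, β+T).
Posterior: Gamma(1.58+11, 5.90+31.85) = Gamma(12.58, 37.75).
Var = α/β² = 0.008828.

0.008828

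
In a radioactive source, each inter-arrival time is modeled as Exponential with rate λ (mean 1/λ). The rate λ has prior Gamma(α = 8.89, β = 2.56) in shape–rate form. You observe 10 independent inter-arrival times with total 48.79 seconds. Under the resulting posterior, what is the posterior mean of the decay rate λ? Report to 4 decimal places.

0.3679

With a Gamma(shape α, rate β) prior on the exponential rate λ, the posterior after n observations with total T = Σxᵢ is Gamma(α+n, β+T).
Posterior: Gamma(8.89+10, 2.56+48.79) = Gamma(18.89, 51.35).
Posterior mean of λ = α/β = 18.89/51.35 = 0.3679.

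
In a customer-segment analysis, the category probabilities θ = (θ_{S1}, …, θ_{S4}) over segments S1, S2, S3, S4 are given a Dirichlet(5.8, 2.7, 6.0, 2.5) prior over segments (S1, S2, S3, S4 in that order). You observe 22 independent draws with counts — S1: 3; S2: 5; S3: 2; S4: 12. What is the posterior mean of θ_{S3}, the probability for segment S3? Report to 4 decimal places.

The Dirichlet prior is conjugate to the Multinomial likelihood: each posterior αⱼ = prior αⱼ + observed count nⱼ.
Posterior concentration: (8.8, 7.7, 8.0, 14.5), total = 39.0.
E[θ_{S3}|data] = α_{S3}/Σα = 8.0/39.0 = 0.2051.

0.2051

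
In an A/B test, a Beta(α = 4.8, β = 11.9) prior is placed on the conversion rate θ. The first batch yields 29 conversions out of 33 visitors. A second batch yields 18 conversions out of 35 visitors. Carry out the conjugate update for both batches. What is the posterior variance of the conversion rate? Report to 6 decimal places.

0.002772

The Beta prior is conjugate to a Binomial/Bernoulli likelihood; the update adds successes to α and failures to β.
After batch 1: Beta(4.8+29, 11.9+4) = Beta(33.8, 15.9).
After batch 2: Beta(33.8+18, 15.9+17) = Beta(51.8, 32.9).
Var = αβ/((α+β)²(α+β+1)) = 51.8·32.9/(84.7²·85.7) = 0.002772.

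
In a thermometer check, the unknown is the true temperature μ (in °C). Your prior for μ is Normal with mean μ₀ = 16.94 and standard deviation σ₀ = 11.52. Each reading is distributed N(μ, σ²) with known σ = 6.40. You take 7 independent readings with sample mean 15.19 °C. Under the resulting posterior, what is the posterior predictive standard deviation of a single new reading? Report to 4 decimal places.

For Normal data with known variance σ², a Normal(μ₀, σ₀²) prior on μ is conjugate. Posterior precision = 1/σ₀² + n/σ²; posterior mean is the precision-weighted average of μ₀ and x̄.
σ₀² = 11.52² = 132.7104, σ² = 6.40² = 40.96; σ² + n·σ₀² = 40.96 + 7·132.7104 = 969.9328.
Posterior precision = 1/σ₀² + n/σ² = 1/132.7104 + 7/40.96 = (σ² + n·σ₀²)/(σ₀²σ²) = 969.9328/(132.7104·40.96); posterior variance σₙ² = σ₀²σ²/(σ² + n·σ₀²) = 132.7104·40.96/969.9328 = 5.604324.
Predictive variance for one new observation = σₙ² + σ² = 132.7104·40.96/969.9328 + 40.96 = σ²·(σ₀² + 969.9328)/969.9328 = 40.96·1102.6432/969.9328 = 46.564324; SD = √(40.96·1102.6432/969.9328) = 6.8238.

6.8238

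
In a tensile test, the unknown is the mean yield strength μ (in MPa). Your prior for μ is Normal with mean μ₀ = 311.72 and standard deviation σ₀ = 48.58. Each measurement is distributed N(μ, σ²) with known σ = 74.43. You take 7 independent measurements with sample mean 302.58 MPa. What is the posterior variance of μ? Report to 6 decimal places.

592.661530

For Normal data with known variance σ², a Normal(μ₀, σ₀²) prior on μ is conjugate. Posterior precision = 1/σ₀² + n/σ²; posterior mean is the precision-weighted average of μ₀ and x̄.
σ₀² = 48.58² = 2360.0164, σ² = 74.43² = 5539.8249; σ² + n·σ₀² = 5539.8249 + 7·2360.0164 = 22059.9397.
Posterior precision = 1/σ₀² + n/σ² = 1/2360.0164 + 7/5539.8249 = (σ² + n·σ₀²)/(σ₀²σ²) = 22059.9397/(2360.0164·5539.8249); posterior variance σₙ² = σ₀²σ²/(σ² + n·σ₀²) = 2360.0164·5539.8249/22059.9397 = 592.661530.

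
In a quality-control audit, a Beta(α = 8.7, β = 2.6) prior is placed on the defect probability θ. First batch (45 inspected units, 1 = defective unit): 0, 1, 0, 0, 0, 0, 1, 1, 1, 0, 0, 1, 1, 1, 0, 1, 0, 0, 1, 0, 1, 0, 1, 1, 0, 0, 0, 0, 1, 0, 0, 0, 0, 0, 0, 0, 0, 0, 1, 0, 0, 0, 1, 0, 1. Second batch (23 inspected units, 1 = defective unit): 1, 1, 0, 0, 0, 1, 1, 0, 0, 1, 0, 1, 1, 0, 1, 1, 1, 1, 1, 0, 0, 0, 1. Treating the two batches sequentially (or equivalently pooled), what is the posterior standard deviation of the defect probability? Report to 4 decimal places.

The Beta prior is conjugate to a Binomial/Bernoulli likelihood; the update adds successes to α and failures to β.
After batch 1: Beta(8.7+16, 2.6+29) = Beta(24.7, 31.6).
After batch 2: Beta(24.7+13, 31.6+10) = Beta(37.7, 41.6).
Var = αβ/((α+β)²(α+β+1)) = 37.7·41.6/(79.3²·80.3) = 0.00310579; SD = √0.00310579 = 0.0557.

0.0557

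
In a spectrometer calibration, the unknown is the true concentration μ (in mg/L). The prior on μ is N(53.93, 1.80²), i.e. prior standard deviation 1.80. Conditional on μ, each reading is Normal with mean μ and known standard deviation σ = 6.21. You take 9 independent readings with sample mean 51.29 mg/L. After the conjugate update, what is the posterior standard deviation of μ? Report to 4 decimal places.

1.3583

For Normal data with known variance σ², a Normal(μ₀, σ₀²) prior on μ is conjugate. Posterior precision = 1/σ₀² + n/σ²; posterior mean is the precision-weighted average of μ₀ and x̄.
σ₀² = 1.80² = 3.24, σ² = 6.21² = 38.5641; σ² + n·σ₀² = 38.5641 + 9·3.24 = 67.7241.
Posterior precision = 1/σ₀² + n/σ² = 1/3.24 + 9/38.5641 = (σ² + n·σ₀²)/(σ₀²σ²) = 67.7241/(3.24·38.5641); posterior variance σₙ² = σ₀²σ²/(σ² + n·σ₀²) = 3.24·38.5641/67.7241 = 1.844952.
Posterior SD = √σₙ² = √(3.24·38.5641/67.7241) = 1.3583.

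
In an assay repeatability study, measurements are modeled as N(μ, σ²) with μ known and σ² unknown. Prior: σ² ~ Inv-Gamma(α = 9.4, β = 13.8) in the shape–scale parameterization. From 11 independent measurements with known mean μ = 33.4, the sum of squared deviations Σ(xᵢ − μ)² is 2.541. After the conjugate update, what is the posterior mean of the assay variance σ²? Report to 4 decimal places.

With known mean μ and an Inverse-Gamma(α, β) prior on σ², the Normal likelihood is conjugate: posterior is Inv-Gamma(α + n/2, β + Σ(xᵢ−μ)²/2).
Posterior: Inv-Gamma(9.4 + 11/2, 13.8 + 2.541/2) = Inv-Gamma(14.90, 15.0705).
E[σ²|data] = β/(α−1) = 15.0705/13.90 = 1.0842.

1.0842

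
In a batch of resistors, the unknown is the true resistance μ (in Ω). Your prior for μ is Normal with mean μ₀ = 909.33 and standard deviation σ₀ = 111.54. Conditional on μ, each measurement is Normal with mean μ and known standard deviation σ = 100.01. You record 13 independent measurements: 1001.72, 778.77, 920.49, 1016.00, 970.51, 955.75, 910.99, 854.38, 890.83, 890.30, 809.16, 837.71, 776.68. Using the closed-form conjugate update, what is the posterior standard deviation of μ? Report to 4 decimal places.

26.9179

For Normal data with known variance σ², a Normal(μ₀, σ₀²) prior on μ is conjugate. Posterior precision = 1/σ₀² + n/σ²; posterior mean is the precision-weighted average of μ₀ and x̄.
σ₀² = 111.54² = 12441.1716, σ² = 100.01² = 10002.0001; σ² + n·σ₀² = 10002.0001 + 13·12441.1716 = 171737.2309.
Posterior precision = 1/σ₀² + n/σ² = 1/12441.1716 + 13/10002.0001 = (σ² + n·σ₀²)/(σ₀²σ²) = 171737.2309/(12441.1716·10002.0001); posterior variance σₙ² = σ₀²σ²/(σ² + n·σ₀²) = 12441.1716·10002.0001/171737.2309 = 724.575556.
Posterior SD = √σₙ² = √(12441.1716·10002.0001/171737.2309) = 26.9179.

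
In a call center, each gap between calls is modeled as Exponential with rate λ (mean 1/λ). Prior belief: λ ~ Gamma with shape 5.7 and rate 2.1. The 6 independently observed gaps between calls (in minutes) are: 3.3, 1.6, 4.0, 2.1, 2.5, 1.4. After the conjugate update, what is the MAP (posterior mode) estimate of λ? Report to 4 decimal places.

0.6294

With a Gamma(shape α, rate β) prior on the exponential rate λ, the posterior after n observations with total T = Σxᵢ is Gamma(α+n, β+T).
Sum of observations T = 14.9 minutes; n = 6.
Posterior: Gamma(5.7+6, 2.1+14.9) = Gamma(11.7, 17.0).
Mode = (α−1)/β = 0.6294.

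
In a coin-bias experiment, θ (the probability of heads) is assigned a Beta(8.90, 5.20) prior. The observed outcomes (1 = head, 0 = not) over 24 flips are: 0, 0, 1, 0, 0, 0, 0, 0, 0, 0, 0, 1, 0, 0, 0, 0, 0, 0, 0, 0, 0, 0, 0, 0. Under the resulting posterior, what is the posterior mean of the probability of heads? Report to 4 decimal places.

0.2861

The Beta prior is conjugate to a Binomial/Bernoulli likelihood; the update adds successes to α and failures to β.
Posterior: Beta(α+k, β+n−k) = Beta(8.90+2, 5.20+22) = Beta(10.90, 27.20).
Posterior mean = α/(α+β) = 10.90/38.10 = 0.2861.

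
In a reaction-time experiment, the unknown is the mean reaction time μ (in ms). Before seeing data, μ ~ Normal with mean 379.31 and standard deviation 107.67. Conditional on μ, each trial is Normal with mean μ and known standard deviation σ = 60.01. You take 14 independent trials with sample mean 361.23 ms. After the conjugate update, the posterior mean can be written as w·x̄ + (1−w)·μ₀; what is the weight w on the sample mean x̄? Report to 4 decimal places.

0.9783

For Normal data with known variance σ², a Normal(μ₀, σ₀²) prior on μ is conjugate. Posterior precision = 1/σ₀² + n/σ²; posterior mean is the precision-weighted average of μ₀ and x̄.
σ₀² = 107.67² = 11592.8289, σ² = 60.01² = 3601.2001. Prior precision 1/σ₀² = 1/11592.8289; data precision n/σ² = 14/3601.2001.
w = (n/σ²)/(1/σ₀² + n/σ²) = n·σ₀²/(σ² + n·σ₀²) = 14·11592.8289/(3601.2001 + 14·11592.8289) = 162299.6046/165900.8047 = 0.9783.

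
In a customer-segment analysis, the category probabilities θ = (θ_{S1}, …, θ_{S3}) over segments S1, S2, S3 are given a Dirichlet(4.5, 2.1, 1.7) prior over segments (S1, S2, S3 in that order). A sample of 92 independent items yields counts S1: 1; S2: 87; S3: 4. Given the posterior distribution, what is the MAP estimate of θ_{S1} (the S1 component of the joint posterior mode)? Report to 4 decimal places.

0.0462

The Dirichlet prior is conjugate to the Multinomial likelihood: each posterior αⱼ = prior αⱼ + observed count nⱼ.
Posterior concentration: (5.5, 89.1, 5.7), total = 100.3.
Joint mode component: (α_{S1}−1)/(Σα−K) = 4.5/97.3 = 0.0462.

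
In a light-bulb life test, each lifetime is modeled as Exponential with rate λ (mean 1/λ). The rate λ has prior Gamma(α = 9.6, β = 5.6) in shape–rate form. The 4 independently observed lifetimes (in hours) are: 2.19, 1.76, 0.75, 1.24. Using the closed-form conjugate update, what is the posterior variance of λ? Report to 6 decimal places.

0.102124

With a Gamma(shape α, rate β) prior on the exponential rate λ, the posterior after n observations with total T = Σxᵢ is Gamma(α+n, β+T).
Sum of observations T = 5.94 hours; n = 4.
Posterior: Gamma(9.6+4, 5.6+5.94) = Gamma(13.6, 11.54).
Var = α/β² = 0.102124.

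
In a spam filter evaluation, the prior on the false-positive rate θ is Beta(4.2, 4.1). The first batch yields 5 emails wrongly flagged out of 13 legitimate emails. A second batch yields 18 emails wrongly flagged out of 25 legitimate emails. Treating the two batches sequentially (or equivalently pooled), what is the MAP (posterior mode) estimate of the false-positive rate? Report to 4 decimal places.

The Beta prior is conjugate to a Binomial/Bernoulli likelihood; the update adds successes to α and failures to β.
After batch 1: Beta(4.2+5, 4.1+8) = Beta(9.2, 12.1).
After batch 2: Beta(9.2+18, 12.1+7) = Beta(27.2, 19.1).
Mode of Beta(a,b) for a,b>1 is (a−1)/(a+b−2) = 26.2/44.3 = 0.5914.

0.5914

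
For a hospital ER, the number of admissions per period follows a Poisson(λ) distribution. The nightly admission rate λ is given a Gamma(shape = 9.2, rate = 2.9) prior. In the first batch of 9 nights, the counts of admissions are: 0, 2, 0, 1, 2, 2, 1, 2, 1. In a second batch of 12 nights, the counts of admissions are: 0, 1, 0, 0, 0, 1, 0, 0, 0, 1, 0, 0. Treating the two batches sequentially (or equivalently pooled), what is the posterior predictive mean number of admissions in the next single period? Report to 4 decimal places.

0.9707

With a Gamma(shape α, rate β) prior, the Poisson likelihood is conjugate: the posterior is Gamma(α + ΣXᵢ, β + n).
Batch 1: sum of counts S = 11 over n = 9 nights.
After batch 1: Gamma(α+S, β+n) = Gamma(9.2+11, 2.9+9) = Gamma(20.2, 11.9).
Batch 2: sum of counts S = 3 over n = 12 nights.
After batch 2: Gamma(α+S, β+n) = Gamma(20.2+3, 11.9+12) = Gamma(23.2, 23.9).
The predictive distribution for one future period is NegBinom with mean α/β = 0.9707.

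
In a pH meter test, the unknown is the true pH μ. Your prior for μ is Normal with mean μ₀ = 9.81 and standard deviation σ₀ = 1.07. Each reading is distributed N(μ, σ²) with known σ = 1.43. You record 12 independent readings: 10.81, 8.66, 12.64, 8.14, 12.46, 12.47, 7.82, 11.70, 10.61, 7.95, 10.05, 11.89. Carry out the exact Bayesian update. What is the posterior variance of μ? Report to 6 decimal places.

0.148331

For Normal data with known variance σ², a Normal(μ₀, σ₀²) prior on μ is conjugate. Posterior precision = 1/σ₀² + n/σ²; posterior mean is the precision-weighted average of μ₀ and x̄.
σ₀² = 1.07² = 1.1449, σ² = 1.43² = 2.0449; σ² + n·σ₀² = 2.0449 + 12·1.1449 = 15.7837.
Posterior precision = 1/σ₀² + n/σ² = 1/1.1449 + 12/2.0449 = (σ² + n·σ₀²)/(σ₀²σ²) = 15.7837/(1.1449·2.0449); posterior variance σₙ² = σ₀²σ²/(σ² + n·σ₀²) = 1.1449·2.0449/15.7837 = 0.148331.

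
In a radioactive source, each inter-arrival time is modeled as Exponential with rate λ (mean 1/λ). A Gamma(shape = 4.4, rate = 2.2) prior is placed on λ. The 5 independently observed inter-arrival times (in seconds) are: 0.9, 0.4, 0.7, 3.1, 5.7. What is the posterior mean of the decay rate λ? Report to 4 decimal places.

With a Gamma(shape α, rate β) prior on the exponential rate λ, the posterior after n observations with total T = Σxᵢ is Gamma(α+n, β+T).
Sum of observations T = 10.8 seconds; n = 5.
Posterior: Gamma(4.4+5, 2.2+10.8) = Gamma(9.4, 13.0).
Posterior mean of λ = α/β = 9.4/13.0 = 0.7231.

0.7231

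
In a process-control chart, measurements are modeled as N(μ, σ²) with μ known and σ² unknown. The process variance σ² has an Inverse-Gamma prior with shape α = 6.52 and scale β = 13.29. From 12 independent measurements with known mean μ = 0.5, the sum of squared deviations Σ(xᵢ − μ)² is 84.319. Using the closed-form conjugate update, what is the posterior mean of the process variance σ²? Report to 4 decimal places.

4.8133

With known mean μ and an Inverse-Gamma(α, β) prior on σ², the Normal likelihood is conjugate: posterior is Inv-Gamma(α + n/2, β + Σ(xᵢ−μ)²/2).
Posterior: Inv-Gamma(6.52 + 12/2, 13.29 + 84.319/2) = Inv-Gamma(12.52, 55.4495).
E[σ²|data] = β/(α−1) = 55.4495/11.52 = 4.8133.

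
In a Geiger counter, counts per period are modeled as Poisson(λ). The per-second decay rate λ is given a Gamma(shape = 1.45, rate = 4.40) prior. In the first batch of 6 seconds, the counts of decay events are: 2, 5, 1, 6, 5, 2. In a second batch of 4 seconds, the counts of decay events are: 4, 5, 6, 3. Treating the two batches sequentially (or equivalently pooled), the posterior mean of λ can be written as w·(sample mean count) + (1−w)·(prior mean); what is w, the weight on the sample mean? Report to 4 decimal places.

0.6944

With a Gamma(shape α, rate β) prior, the Poisson likelihood is conjugate: the posterior is Gamma(α + ΣXᵢ, β + n).
Total number of seconds: n = 6 + 4 = 10.
Posterior mean = (α₀+S)/(β₀+n) = [n/(β₀+n)]·(S/n) + [β₀/(β₀+n)]·(α₀/β₀), so only n and β₀ enter the weight.
Weight on data w = n/(β₀+n) = 10/(4.40+10) = 10/14.40 = 0.6944.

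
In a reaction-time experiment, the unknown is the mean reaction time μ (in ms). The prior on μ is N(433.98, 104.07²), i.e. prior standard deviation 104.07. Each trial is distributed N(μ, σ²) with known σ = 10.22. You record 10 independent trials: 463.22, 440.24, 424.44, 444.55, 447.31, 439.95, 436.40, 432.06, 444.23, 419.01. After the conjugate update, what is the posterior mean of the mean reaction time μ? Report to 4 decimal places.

For Normal data with known variance σ², a Normal(μ₀, σ₀²) prior on μ is conjugate. Posterior precision = 1/σ₀² + n/σ²; posterior mean is the precision-weighted average of μ₀ and x̄.
Σxᵢ = 463.22 + 440.24 + 424.44 + 444.55 + 447.31 + 439.95 + 436.40 + 432.06 + 444.23 + 419.01 = 4391.41, so n·x̄ = 4391.41.
σ₀² = 104.07² = 10830.5649, σ² = 10.22² = 104.4484; σ² + n·σ₀² = 104.4484 + 10·10830.5649 = 108410.0974.
Posterior mean = (μ₀/σ₀² + n·x̄/σ²)/(1/σ₀² + n/σ²) = (σ²·μ₀ + σ₀²·n·x̄)/(σ² + n·σ₀²) = (104.4484·433.98 + 10830.5649·4391.41)/108410.0974 = 47606779.524141/108410.0974 = 439.1360.

439.1360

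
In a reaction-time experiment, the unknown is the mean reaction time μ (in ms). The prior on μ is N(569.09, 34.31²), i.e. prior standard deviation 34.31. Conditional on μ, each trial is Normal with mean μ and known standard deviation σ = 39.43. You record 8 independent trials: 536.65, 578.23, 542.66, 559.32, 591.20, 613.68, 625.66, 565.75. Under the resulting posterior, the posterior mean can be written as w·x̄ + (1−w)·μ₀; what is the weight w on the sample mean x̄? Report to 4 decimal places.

For Normal data with known variance σ², a Normal(μ₀, σ₀²) prior on μ is conjugate. Posterior precision = 1/σ₀² + n/σ²; posterior mean is the precision-weighted average of μ₀ and x̄.
σ₀² = 34.31² = 1177.1761, σ² = 39.43² = 1554.7249. Prior precision 1/σ₀² = 1/1177.1761; data precision n/σ² = 8/1554.7249.
w = (n/σ²)/(1/σ₀² + n/σ²) = n·σ₀²/(σ² + n·σ₀²) = 8·1177.1761/(1554.7249 + 8·1177.1761) = 9417.4088/10972.1337 = 0.8583.

0.8583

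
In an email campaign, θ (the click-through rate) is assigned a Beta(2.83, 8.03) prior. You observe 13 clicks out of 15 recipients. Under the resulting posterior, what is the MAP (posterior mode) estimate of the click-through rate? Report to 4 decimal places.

0.6215

The Beta prior is conjugate to a Binomial/Bernoulli likelihood; the update adds successes to α and failures to β.
Posterior: Beta(α+k, β+n−k) = Beta(2.83+13, 8.03+2) = Beta(15.83, 10.03).
Mode of Beta(a,b) for a,b>1 is (a−1)/(a+b−2) = 14.83/23.86 = 0.6215.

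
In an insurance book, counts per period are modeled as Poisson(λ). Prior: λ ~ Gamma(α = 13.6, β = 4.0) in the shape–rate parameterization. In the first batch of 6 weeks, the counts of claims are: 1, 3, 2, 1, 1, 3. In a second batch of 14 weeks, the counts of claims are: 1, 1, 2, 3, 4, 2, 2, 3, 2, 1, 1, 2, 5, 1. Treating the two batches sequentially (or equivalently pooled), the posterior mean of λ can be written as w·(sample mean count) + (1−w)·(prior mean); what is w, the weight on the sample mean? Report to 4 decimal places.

With a Gamma(shape α, rate β) prior, the Poisson likelihood is conjugate: the posterior is Gamma(α + ΣXᵢ, β + n).
Total number of weeks: n = 6 + 14 = 20.
Posterior mean = (α₀+S)/(β₀+n) = [n/(β₀+n)]·(S/n) + [β₀/(β₀+n)]·(α₀/β₀), so only n and β₀ enter the weight.
Weight on data w = n/(β₀+n) = 20/(4.0+20) = 20/24.0 = 0.8333.

0.8333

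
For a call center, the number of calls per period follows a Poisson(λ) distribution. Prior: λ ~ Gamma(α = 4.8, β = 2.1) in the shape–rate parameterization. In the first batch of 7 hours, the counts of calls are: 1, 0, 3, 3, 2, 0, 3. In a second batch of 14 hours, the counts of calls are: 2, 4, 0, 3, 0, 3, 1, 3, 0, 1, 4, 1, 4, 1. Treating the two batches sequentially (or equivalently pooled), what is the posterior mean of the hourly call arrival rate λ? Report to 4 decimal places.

1.8961

With a Gamma(shape α, rate β) prior, the Poisson likelihood is conjugate: the posterior is Gamma(α + ΣXᵢ, β + n).
Batch 1: sum of counts S = 12 over n = 7 hours.
After batch 1: Gamma(α+S, β+n) = Gamma(4.8+12, 2.1+7) = Gamma(16.8, 9.1).
Batch 2: sum of counts S = 27 over n = 14 hours.
After batch 2: Gamma(α+S, β+n) = Gamma(16.8+27, 9.1+14) = Gamma(43.8, 23.1).
Posterior mean = α/β = 43.8/23.1 = 1.8961.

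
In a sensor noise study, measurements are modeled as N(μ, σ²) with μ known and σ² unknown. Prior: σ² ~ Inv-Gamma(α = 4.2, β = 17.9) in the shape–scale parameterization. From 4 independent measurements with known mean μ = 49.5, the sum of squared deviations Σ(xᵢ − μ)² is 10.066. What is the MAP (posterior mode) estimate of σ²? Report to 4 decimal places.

3.1851

With known mean μ and an Inverse-Gamma(α, β) prior on σ², the Normal likelihood is conjugate: posterior is Inv-Gamma(α + n/2, β + Σ(xᵢ−μ)²/2).
Posterior: Inv-Gamma(4.2 + 4/2, 17.9 + 10.066/2) = Inv-Gamma(6.20, 22.9330).
Mode = β/(α+1) = 22.9330/7.20 = 3.1851.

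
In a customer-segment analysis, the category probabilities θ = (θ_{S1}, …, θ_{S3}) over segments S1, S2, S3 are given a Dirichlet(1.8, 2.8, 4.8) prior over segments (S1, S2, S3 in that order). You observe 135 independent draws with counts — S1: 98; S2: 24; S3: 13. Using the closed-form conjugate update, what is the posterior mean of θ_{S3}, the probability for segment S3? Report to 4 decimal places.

The Dirichlet prior is conjugate to the Multinomial likelihood: each posterior αⱼ = prior αⱼ + observed count nⱼ.
Posterior concentration: (99.8, 26.8, 17.8), total = 144.4.
E[θ_{S3}|data] = α_{S3}/Σα = 17.8/144.4 = 0.1233.

0.1233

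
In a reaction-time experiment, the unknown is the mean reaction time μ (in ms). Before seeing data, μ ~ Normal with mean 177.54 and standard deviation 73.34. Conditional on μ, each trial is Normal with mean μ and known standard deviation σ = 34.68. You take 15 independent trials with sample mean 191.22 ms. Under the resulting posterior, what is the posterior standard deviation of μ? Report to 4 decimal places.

For Normal data with known variance σ², a Normal(μ₀, σ₀²) prior on μ is conjugate. Posterior precision = 1/σ₀² + n/σ²; posterior mean is the precision-weighted average of μ₀ and x̄.
σ₀² = 73.34² = 5378.7556, σ² = 34.68² = 1202.7024; σ² + n·σ₀² = 1202.7024 + 15·5378.7556 = 81884.0364.
Posterior precision = 1/σ₀² + n/σ² = 1/5378.7556 + 15/1202.7024 = (σ² + n·σ₀²)/(σ₀²σ²) = 81884.0364/(5378.7556·1202.7024); posterior variance σₙ² = σ₀²σ²/(σ² + n·σ₀²) = 5378.7556·1202.7024/81884.0364 = 79.002484.
Posterior SD = √σₙ² = √(5378.7556·1202.7024/81884.0364) = 8.8883.

8.8883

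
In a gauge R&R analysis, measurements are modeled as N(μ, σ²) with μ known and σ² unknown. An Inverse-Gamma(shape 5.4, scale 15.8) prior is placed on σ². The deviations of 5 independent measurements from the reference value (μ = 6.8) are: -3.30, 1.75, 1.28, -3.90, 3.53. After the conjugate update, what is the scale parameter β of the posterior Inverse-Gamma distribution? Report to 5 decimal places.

With known mean μ and an Inverse-Gamma(α, β) prior on σ², the Normal likelihood is conjugate: posterior is Inv-Gamma(α + n/2, β + Σ(xᵢ−μ)²/2).
Σ(xᵢ−μ)² = (-3.30)² + (1.75)² + (1.28)² + (-3.90)² + (3.53)² = 43.2618.
Posterior: Inv-Gamma(5.4 + 5/2, 15.8 + 43.2618/2) = Inv-Gamma(7.90, 37.43090).
Posterior β = 37.43090.

37.43090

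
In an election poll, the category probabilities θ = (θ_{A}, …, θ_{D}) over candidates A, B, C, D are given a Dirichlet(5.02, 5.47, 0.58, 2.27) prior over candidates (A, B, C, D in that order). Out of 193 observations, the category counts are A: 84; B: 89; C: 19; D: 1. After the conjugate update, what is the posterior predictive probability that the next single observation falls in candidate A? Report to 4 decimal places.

0.4314

The Dirichlet prior is conjugate to the Multinomial likelihood: each posterior αⱼ = prior αⱼ + observed count nⱼ.
Posterior concentration: (89.02, 94.47, 19.58, 3.27), total = 206.34.
P(next = A | data) = α_{A}/Σα = 0.4314.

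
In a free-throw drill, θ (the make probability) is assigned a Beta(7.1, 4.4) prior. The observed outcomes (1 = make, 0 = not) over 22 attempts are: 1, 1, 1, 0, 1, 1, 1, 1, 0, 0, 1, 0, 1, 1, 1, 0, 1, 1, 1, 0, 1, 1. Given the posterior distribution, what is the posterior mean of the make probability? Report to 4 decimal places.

The Beta prior is conjugate to a Binomial/Bernoulli likelihood; the update adds successes to α and failures to β.
Posterior: Beta(α+k, β+n−k) = Beta(7.1+16, 4.4+6) = Beta(23.1, 10.4).
Posterior mean = α/(α+β) = 23.1/33.5 = 0.6896.

0.6896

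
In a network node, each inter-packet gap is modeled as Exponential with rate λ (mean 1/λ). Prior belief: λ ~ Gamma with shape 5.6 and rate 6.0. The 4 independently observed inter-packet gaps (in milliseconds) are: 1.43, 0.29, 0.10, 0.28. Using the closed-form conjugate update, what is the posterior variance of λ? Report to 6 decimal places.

With a Gamma(shape α, rate β) prior on the exponential rate λ, the posterior after n observations with total T = Σxᵢ is Gamma(α+n, β+T).
Sum of observations T = 2.10 milliseconds; n = 4.
Posterior: Gamma(5.6+4, 6.0+2.10) = Gamma(9.6, 8.10).
Var = α/β² = 0.146319.

0.146319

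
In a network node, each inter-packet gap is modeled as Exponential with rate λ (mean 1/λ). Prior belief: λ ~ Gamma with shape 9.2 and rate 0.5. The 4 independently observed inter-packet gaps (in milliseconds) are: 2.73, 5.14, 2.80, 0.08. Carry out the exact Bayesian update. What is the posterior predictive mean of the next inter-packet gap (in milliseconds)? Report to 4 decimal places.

0.9221

With a Gamma(shape α, rate β) prior on the exponential rate λ, the posterior after n observations with total T = Σxᵢ is Gamma(α+n, β+T).
Sum of observations T = 10.75 milliseconds; n = 4.
Posterior: Gamma(9.2+4, 0.5+10.75) = Gamma(13.2, 11.25).
The predictive distribution for the next observation is Lomax; its mean is β/(α−1) = 11.25/12.2 = 0.9221.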